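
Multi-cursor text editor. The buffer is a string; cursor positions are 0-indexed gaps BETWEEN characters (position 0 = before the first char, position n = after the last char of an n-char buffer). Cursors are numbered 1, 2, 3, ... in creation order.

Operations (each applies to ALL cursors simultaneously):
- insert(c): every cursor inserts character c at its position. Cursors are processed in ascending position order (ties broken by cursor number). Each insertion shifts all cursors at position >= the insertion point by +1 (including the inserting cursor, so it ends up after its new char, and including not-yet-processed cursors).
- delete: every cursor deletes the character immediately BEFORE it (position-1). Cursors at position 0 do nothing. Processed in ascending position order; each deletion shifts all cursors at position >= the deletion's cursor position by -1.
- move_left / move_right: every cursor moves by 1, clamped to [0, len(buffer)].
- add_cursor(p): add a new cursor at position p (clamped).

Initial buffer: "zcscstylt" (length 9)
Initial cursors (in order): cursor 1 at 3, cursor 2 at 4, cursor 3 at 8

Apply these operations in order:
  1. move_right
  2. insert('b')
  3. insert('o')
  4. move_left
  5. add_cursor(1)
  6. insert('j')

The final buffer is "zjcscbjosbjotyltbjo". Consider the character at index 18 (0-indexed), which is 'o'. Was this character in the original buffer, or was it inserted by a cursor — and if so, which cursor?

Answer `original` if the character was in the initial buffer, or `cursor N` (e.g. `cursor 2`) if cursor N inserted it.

Answer: cursor 3

Derivation:
After op 1 (move_right): buffer="zcscstylt" (len 9), cursors c1@4 c2@5 c3@9, authorship .........
After op 2 (insert('b')): buffer="zcscbsbtyltb" (len 12), cursors c1@5 c2@7 c3@12, authorship ....1.2....3
After op 3 (insert('o')): buffer="zcscbosbotyltbo" (len 15), cursors c1@6 c2@9 c3@15, authorship ....11.22....33
After op 4 (move_left): buffer="zcscbosbotyltbo" (len 15), cursors c1@5 c2@8 c3@14, authorship ....11.22....33
After op 5 (add_cursor(1)): buffer="zcscbosbotyltbo" (len 15), cursors c4@1 c1@5 c2@8 c3@14, authorship ....11.22....33
After op 6 (insert('j')): buffer="zjcscbjosbjotyltbjo" (len 19), cursors c4@2 c1@7 c2@11 c3@18, authorship .4...111.222....333
Authorship (.=original, N=cursor N): . 4 . . . 1 1 1 . 2 2 2 . . . . 3 3 3
Index 18: author = 3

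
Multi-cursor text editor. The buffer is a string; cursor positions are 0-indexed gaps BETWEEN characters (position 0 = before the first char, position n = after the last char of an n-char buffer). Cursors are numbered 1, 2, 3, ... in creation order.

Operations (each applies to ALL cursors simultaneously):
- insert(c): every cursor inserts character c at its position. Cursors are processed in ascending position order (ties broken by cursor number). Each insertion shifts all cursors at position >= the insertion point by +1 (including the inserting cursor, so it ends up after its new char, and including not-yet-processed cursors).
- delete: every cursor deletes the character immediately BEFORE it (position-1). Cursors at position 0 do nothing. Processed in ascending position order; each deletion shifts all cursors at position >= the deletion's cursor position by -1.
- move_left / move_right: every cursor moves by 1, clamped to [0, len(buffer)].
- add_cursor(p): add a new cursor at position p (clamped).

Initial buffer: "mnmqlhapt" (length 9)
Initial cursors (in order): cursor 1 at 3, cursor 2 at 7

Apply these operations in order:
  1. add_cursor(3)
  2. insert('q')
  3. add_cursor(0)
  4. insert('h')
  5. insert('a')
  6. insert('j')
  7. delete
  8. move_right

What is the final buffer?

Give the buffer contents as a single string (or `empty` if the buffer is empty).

After op 1 (add_cursor(3)): buffer="mnmqlhapt" (len 9), cursors c1@3 c3@3 c2@7, authorship .........
After op 2 (insert('q')): buffer="mnmqqqlhaqpt" (len 12), cursors c1@5 c3@5 c2@10, authorship ...13....2..
After op 3 (add_cursor(0)): buffer="mnmqqqlhaqpt" (len 12), cursors c4@0 c1@5 c3@5 c2@10, authorship ...13....2..
After op 4 (insert('h')): buffer="hmnmqqhhqlhaqhpt" (len 16), cursors c4@1 c1@8 c3@8 c2@14, authorship 4...1313....22..
After op 5 (insert('a')): buffer="hamnmqqhhaaqlhaqhapt" (len 20), cursors c4@2 c1@11 c3@11 c2@18, authorship 44...131313....222..
After op 6 (insert('j')): buffer="hajmnmqqhhaajjqlhaqhajpt" (len 24), cursors c4@3 c1@14 c3@14 c2@22, authorship 444...13131313....2222..
After op 7 (delete): buffer="hamnmqqhhaaqlhaqhapt" (len 20), cursors c4@2 c1@11 c3@11 c2@18, authorship 44...131313....222..
After op 8 (move_right): buffer="hamnmqqhhaaqlhaqhapt" (len 20), cursors c4@3 c1@12 c3@12 c2@19, authorship 44...131313....222..

Answer: hamnmqqhhaaqlhaqhapt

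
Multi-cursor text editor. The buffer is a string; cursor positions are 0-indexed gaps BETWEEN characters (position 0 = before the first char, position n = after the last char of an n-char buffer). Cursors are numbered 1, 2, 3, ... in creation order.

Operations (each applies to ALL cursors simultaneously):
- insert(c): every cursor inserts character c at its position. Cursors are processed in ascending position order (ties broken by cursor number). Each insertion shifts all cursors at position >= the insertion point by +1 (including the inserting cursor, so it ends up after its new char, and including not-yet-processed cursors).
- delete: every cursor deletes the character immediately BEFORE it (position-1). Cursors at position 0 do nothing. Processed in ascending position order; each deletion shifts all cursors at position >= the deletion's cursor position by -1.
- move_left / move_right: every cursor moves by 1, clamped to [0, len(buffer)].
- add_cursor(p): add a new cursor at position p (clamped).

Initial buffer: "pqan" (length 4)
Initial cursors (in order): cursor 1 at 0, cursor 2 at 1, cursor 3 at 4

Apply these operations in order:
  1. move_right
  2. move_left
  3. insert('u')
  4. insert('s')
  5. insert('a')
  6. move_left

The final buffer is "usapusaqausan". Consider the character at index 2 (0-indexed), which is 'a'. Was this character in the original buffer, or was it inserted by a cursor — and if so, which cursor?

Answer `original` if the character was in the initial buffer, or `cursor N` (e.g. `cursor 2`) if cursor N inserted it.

Answer: cursor 1

Derivation:
After op 1 (move_right): buffer="pqan" (len 4), cursors c1@1 c2@2 c3@4, authorship ....
After op 2 (move_left): buffer="pqan" (len 4), cursors c1@0 c2@1 c3@3, authorship ....
After op 3 (insert('u')): buffer="upuqaun" (len 7), cursors c1@1 c2@3 c3@6, authorship 1.2..3.
After op 4 (insert('s')): buffer="uspusqausn" (len 10), cursors c1@2 c2@5 c3@9, authorship 11.22..33.
After op 5 (insert('a')): buffer="usapusaqausan" (len 13), cursors c1@3 c2@7 c3@12, authorship 111.222..333.
After op 6 (move_left): buffer="usapusaqausan" (len 13), cursors c1@2 c2@6 c3@11, authorship 111.222..333.
Authorship (.=original, N=cursor N): 1 1 1 . 2 2 2 . . 3 3 3 .
Index 2: author = 1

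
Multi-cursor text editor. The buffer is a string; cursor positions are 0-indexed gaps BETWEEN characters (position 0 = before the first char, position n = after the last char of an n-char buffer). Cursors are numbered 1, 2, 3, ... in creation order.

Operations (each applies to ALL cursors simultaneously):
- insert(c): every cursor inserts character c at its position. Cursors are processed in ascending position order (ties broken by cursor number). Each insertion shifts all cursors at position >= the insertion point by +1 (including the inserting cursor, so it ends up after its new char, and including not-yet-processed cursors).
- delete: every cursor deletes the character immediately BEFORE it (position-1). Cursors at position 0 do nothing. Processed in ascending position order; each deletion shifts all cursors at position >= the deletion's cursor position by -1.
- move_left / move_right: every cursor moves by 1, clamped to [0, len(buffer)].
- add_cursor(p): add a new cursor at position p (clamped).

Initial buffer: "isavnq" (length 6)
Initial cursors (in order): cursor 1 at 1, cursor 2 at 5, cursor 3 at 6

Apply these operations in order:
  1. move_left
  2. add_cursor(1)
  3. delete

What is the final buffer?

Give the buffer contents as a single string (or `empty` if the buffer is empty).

Answer: saq

Derivation:
After op 1 (move_left): buffer="isavnq" (len 6), cursors c1@0 c2@4 c3@5, authorship ......
After op 2 (add_cursor(1)): buffer="isavnq" (len 6), cursors c1@0 c4@1 c2@4 c3@5, authorship ......
After op 3 (delete): buffer="saq" (len 3), cursors c1@0 c4@0 c2@2 c3@2, authorship ...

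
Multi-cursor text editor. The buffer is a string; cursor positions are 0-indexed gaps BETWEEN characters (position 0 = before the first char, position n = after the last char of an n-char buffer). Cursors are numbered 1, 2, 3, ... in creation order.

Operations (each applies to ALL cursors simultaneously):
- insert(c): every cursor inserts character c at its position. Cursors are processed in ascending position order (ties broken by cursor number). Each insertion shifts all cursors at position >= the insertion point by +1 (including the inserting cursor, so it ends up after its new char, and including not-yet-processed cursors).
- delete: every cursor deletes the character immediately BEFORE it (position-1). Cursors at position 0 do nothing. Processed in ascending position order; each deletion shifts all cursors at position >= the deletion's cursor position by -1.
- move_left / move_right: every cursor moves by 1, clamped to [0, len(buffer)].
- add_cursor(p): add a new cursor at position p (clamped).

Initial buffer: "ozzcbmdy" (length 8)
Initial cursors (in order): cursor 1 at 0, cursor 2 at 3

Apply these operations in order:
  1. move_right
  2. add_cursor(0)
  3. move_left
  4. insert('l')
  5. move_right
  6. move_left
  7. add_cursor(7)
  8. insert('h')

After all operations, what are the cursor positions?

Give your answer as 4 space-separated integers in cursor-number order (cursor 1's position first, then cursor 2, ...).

Answer: 4 9 4 11

Derivation:
After op 1 (move_right): buffer="ozzcbmdy" (len 8), cursors c1@1 c2@4, authorship ........
After op 2 (add_cursor(0)): buffer="ozzcbmdy" (len 8), cursors c3@0 c1@1 c2@4, authorship ........
After op 3 (move_left): buffer="ozzcbmdy" (len 8), cursors c1@0 c3@0 c2@3, authorship ........
After op 4 (insert('l')): buffer="llozzlcbmdy" (len 11), cursors c1@2 c3@2 c2@6, authorship 13...2.....
After op 5 (move_right): buffer="llozzlcbmdy" (len 11), cursors c1@3 c3@3 c2@7, authorship 13...2.....
After op 6 (move_left): buffer="llozzlcbmdy" (len 11), cursors c1@2 c3@2 c2@6, authorship 13...2.....
After op 7 (add_cursor(7)): buffer="llozzlcbmdy" (len 11), cursors c1@2 c3@2 c2@6 c4@7, authorship 13...2.....
After op 8 (insert('h')): buffer="llhhozzlhchbmdy" (len 15), cursors c1@4 c3@4 c2@9 c4@11, authorship 1313...22.4....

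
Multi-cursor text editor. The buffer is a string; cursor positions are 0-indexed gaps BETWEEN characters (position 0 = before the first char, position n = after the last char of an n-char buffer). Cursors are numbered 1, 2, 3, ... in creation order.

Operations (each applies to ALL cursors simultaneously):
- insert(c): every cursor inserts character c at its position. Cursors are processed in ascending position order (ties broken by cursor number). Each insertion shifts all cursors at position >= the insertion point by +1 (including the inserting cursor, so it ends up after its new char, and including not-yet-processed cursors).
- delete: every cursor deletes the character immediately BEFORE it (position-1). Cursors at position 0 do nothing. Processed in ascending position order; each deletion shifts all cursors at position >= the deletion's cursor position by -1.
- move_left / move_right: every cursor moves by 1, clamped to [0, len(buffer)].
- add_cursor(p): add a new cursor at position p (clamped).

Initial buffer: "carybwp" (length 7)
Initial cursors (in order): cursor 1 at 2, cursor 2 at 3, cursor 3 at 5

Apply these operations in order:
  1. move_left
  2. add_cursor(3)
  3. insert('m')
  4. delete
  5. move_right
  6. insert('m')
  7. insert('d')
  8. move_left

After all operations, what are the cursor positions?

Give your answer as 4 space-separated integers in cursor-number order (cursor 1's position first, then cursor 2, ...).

Answer: 3 6 12 9

Derivation:
After op 1 (move_left): buffer="carybwp" (len 7), cursors c1@1 c2@2 c3@4, authorship .......
After op 2 (add_cursor(3)): buffer="carybwp" (len 7), cursors c1@1 c2@2 c4@3 c3@4, authorship .......
After op 3 (insert('m')): buffer="cmamrmymbwp" (len 11), cursors c1@2 c2@4 c4@6 c3@8, authorship .1.2.4.3...
After op 4 (delete): buffer="carybwp" (len 7), cursors c1@1 c2@2 c4@3 c3@4, authorship .......
After op 5 (move_right): buffer="carybwp" (len 7), cursors c1@2 c2@3 c4@4 c3@5, authorship .......
After op 6 (insert('m')): buffer="camrmymbmwp" (len 11), cursors c1@3 c2@5 c4@7 c3@9, authorship ..1.2.4.3..
After op 7 (insert('d')): buffer="camdrmdymdbmdwp" (len 15), cursors c1@4 c2@7 c4@10 c3@13, authorship ..11.22.44.33..
After op 8 (move_left): buffer="camdrmdymdbmdwp" (len 15), cursors c1@3 c2@6 c4@9 c3@12, authorship ..11.22.44.33..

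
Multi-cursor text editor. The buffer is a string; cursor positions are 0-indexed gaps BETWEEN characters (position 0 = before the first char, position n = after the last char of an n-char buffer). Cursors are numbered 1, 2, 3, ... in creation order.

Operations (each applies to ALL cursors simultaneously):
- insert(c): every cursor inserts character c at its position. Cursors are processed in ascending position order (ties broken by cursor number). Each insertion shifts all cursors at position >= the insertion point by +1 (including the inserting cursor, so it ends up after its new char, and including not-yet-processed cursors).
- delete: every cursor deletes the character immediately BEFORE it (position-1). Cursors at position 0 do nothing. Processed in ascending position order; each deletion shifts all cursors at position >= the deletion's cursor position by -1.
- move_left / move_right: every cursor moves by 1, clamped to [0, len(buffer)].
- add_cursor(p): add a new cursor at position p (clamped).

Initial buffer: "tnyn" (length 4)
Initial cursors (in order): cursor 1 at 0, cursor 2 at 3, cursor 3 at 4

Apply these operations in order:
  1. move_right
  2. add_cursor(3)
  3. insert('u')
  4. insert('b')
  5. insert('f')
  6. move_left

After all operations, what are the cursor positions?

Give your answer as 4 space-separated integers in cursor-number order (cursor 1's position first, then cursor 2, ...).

After op 1 (move_right): buffer="tnyn" (len 4), cursors c1@1 c2@4 c3@4, authorship ....
After op 2 (add_cursor(3)): buffer="tnyn" (len 4), cursors c1@1 c4@3 c2@4 c3@4, authorship ....
After op 3 (insert('u')): buffer="tunyunuu" (len 8), cursors c1@2 c4@5 c2@8 c3@8, authorship .1..4.23
After op 4 (insert('b')): buffer="tubnyubnuubb" (len 12), cursors c1@3 c4@7 c2@12 c3@12, authorship .11..44.2323
After op 5 (insert('f')): buffer="tubfnyubfnuubbff" (len 16), cursors c1@4 c4@9 c2@16 c3@16, authorship .111..444.232323
After op 6 (move_left): buffer="tubfnyubfnuubbff" (len 16), cursors c1@3 c4@8 c2@15 c3@15, authorship .111..444.232323

Answer: 3 15 15 8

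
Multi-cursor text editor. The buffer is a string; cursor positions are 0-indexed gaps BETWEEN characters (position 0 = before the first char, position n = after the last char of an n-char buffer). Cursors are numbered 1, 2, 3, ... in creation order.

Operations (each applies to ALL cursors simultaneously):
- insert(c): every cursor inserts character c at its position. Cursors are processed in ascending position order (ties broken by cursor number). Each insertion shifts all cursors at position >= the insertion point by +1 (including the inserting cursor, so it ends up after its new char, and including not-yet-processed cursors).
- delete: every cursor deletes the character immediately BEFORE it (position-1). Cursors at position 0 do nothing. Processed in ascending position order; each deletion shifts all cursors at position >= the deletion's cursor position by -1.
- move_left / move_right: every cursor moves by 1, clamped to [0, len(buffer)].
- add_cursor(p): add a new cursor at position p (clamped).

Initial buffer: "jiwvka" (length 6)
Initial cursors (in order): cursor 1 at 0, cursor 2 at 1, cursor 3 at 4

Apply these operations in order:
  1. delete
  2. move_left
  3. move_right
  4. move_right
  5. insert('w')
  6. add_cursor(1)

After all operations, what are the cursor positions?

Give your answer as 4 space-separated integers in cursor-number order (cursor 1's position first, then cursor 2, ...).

After op 1 (delete): buffer="iwka" (len 4), cursors c1@0 c2@0 c3@2, authorship ....
After op 2 (move_left): buffer="iwka" (len 4), cursors c1@0 c2@0 c3@1, authorship ....
After op 3 (move_right): buffer="iwka" (len 4), cursors c1@1 c2@1 c3@2, authorship ....
After op 4 (move_right): buffer="iwka" (len 4), cursors c1@2 c2@2 c3@3, authorship ....
After op 5 (insert('w')): buffer="iwwwkwa" (len 7), cursors c1@4 c2@4 c3@6, authorship ..12.3.
After op 6 (add_cursor(1)): buffer="iwwwkwa" (len 7), cursors c4@1 c1@4 c2@4 c3@6, authorship ..12.3.

Answer: 4 4 6 1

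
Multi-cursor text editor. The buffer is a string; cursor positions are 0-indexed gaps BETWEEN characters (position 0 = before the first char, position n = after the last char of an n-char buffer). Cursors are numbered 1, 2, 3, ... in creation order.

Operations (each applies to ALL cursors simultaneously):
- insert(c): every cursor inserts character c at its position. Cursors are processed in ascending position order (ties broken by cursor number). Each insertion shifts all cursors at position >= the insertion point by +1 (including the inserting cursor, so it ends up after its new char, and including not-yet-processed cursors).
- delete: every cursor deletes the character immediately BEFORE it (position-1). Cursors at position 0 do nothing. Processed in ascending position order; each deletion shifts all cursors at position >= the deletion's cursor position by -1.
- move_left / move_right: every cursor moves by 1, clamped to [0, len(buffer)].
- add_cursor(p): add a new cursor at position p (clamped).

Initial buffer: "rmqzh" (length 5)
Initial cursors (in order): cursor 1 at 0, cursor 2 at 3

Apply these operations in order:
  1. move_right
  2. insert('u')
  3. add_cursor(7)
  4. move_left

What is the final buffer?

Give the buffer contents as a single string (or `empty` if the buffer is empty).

Answer: rumqzuh

Derivation:
After op 1 (move_right): buffer="rmqzh" (len 5), cursors c1@1 c2@4, authorship .....
After op 2 (insert('u')): buffer="rumqzuh" (len 7), cursors c1@2 c2@6, authorship .1...2.
After op 3 (add_cursor(7)): buffer="rumqzuh" (len 7), cursors c1@2 c2@6 c3@7, authorship .1...2.
After op 4 (move_left): buffer="rumqzuh" (len 7), cursors c1@1 c2@5 c3@6, authorship .1...2.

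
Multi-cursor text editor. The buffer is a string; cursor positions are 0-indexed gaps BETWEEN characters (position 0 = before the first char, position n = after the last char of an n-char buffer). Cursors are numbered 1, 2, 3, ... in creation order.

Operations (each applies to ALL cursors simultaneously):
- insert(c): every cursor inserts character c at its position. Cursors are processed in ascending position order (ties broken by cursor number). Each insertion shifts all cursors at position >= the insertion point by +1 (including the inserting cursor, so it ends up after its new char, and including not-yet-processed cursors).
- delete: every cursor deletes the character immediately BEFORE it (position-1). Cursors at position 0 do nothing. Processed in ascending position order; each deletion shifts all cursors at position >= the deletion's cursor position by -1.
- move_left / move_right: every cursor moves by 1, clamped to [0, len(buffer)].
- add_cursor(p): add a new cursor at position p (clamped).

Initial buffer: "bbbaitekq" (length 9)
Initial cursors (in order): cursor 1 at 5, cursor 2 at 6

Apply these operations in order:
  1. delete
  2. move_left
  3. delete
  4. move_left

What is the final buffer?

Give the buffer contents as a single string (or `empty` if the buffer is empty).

Answer: baekq

Derivation:
After op 1 (delete): buffer="bbbaekq" (len 7), cursors c1@4 c2@4, authorship .......
After op 2 (move_left): buffer="bbbaekq" (len 7), cursors c1@3 c2@3, authorship .......
After op 3 (delete): buffer="baekq" (len 5), cursors c1@1 c2@1, authorship .....
After op 4 (move_left): buffer="baekq" (len 5), cursors c1@0 c2@0, authorship .....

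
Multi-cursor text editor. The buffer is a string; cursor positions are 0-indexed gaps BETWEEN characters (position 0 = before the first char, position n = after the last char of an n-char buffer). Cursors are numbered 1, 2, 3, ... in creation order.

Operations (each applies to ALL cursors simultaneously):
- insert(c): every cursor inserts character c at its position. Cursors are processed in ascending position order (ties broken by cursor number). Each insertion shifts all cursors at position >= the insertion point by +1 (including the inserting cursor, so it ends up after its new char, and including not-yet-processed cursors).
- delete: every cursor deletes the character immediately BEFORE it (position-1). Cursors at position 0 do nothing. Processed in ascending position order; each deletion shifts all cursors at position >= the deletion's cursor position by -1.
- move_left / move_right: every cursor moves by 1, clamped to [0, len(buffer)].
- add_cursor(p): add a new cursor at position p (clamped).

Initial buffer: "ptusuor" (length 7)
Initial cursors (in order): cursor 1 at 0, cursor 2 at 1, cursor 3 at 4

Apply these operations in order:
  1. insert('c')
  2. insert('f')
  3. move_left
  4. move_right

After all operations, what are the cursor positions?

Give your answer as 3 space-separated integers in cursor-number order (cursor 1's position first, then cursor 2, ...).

After op 1 (insert('c')): buffer="cpctuscuor" (len 10), cursors c1@1 c2@3 c3@7, authorship 1.2...3...
After op 2 (insert('f')): buffer="cfpcftuscfuor" (len 13), cursors c1@2 c2@5 c3@10, authorship 11.22...33...
After op 3 (move_left): buffer="cfpcftuscfuor" (len 13), cursors c1@1 c2@4 c3@9, authorship 11.22...33...
After op 4 (move_right): buffer="cfpcftuscfuor" (len 13), cursors c1@2 c2@5 c3@10, authorship 11.22...33...

Answer: 2 5 10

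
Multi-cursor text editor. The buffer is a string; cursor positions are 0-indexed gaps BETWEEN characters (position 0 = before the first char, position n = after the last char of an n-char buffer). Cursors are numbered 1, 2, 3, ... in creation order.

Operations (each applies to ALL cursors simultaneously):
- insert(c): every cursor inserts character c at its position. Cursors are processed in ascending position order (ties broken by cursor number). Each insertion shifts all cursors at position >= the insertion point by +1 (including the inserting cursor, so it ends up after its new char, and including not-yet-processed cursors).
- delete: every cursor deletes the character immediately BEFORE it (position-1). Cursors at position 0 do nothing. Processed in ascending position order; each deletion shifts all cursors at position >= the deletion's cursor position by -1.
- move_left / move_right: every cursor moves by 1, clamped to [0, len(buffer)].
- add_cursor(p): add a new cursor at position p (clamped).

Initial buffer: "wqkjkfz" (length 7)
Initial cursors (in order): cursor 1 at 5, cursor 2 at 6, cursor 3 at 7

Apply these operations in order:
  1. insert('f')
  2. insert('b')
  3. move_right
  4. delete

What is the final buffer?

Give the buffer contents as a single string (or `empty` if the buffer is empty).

Answer: wqkjkfbfbf

Derivation:
After op 1 (insert('f')): buffer="wqkjkfffzf" (len 10), cursors c1@6 c2@8 c3@10, authorship .....1.2.3
After op 2 (insert('b')): buffer="wqkjkfbffbzfb" (len 13), cursors c1@7 c2@10 c3@13, authorship .....11.22.33
After op 3 (move_right): buffer="wqkjkfbffbzfb" (len 13), cursors c1@8 c2@11 c3@13, authorship .....11.22.33
After op 4 (delete): buffer="wqkjkfbfbf" (len 10), cursors c1@7 c2@9 c3@10, authorship .....11223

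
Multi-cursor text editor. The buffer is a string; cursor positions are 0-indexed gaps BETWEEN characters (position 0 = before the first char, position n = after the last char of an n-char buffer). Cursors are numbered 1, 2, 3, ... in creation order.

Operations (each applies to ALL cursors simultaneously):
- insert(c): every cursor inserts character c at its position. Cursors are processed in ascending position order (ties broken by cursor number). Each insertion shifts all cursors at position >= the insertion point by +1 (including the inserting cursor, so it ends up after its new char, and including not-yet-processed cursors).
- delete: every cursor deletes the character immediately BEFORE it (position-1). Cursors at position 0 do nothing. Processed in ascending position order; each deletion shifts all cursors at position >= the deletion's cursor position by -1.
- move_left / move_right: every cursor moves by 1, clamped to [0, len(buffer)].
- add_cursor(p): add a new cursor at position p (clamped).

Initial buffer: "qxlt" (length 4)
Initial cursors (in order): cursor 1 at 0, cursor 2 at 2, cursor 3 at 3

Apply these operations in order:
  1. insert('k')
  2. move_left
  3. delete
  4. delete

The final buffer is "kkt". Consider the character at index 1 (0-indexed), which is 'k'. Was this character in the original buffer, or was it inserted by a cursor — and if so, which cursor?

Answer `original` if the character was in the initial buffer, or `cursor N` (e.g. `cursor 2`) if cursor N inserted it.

After op 1 (insert('k')): buffer="kqxklkt" (len 7), cursors c1@1 c2@4 c3@6, authorship 1..2.3.
After op 2 (move_left): buffer="kqxklkt" (len 7), cursors c1@0 c2@3 c3@5, authorship 1..2.3.
After op 3 (delete): buffer="kqkkt" (len 5), cursors c1@0 c2@2 c3@3, authorship 1.23.
After op 4 (delete): buffer="kkt" (len 3), cursors c1@0 c2@1 c3@1, authorship 13.
Authorship (.=original, N=cursor N): 1 3 .
Index 1: author = 3

Answer: cursor 3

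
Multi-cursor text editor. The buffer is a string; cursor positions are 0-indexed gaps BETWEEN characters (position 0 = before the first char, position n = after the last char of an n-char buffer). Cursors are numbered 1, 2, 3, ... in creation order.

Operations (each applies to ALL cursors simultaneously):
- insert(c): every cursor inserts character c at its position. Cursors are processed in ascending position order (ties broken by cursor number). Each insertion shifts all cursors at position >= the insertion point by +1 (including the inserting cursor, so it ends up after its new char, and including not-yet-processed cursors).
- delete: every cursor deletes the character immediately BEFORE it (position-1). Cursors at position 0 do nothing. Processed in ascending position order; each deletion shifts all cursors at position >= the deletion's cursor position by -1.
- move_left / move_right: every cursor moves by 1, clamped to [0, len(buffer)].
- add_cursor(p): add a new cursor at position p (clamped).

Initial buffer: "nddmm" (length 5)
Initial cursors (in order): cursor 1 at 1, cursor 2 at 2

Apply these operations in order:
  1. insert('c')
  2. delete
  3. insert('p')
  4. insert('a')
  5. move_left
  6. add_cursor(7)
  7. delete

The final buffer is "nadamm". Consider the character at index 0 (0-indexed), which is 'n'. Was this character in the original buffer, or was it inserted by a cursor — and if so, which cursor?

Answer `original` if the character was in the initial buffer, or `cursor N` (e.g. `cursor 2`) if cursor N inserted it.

Answer: original

Derivation:
After op 1 (insert('c')): buffer="ncdcdmm" (len 7), cursors c1@2 c2@4, authorship .1.2...
After op 2 (delete): buffer="nddmm" (len 5), cursors c1@1 c2@2, authorship .....
After op 3 (insert('p')): buffer="npdpdmm" (len 7), cursors c1@2 c2@4, authorship .1.2...
After op 4 (insert('a')): buffer="npadpadmm" (len 9), cursors c1@3 c2@6, authorship .11.22...
After op 5 (move_left): buffer="npadpadmm" (len 9), cursors c1@2 c2@5, authorship .11.22...
After op 6 (add_cursor(7)): buffer="npadpadmm" (len 9), cursors c1@2 c2@5 c3@7, authorship .11.22...
After op 7 (delete): buffer="nadamm" (len 6), cursors c1@1 c2@3 c3@4, authorship .1.2..
Authorship (.=original, N=cursor N): . 1 . 2 . .
Index 0: author = original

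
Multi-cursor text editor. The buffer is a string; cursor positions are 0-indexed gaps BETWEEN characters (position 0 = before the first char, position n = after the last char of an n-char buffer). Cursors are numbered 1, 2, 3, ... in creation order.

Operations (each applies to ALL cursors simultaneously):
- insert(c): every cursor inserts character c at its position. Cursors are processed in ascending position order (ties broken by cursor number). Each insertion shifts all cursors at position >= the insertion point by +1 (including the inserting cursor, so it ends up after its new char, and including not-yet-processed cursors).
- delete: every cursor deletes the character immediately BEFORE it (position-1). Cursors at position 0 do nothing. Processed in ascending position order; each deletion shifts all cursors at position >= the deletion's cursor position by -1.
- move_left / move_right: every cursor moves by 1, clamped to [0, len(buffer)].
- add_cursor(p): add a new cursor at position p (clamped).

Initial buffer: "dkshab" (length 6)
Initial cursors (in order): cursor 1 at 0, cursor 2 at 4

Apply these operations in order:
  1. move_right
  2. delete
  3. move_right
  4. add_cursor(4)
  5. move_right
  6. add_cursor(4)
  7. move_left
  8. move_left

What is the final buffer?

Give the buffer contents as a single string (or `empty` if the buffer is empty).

Answer: kshb

Derivation:
After op 1 (move_right): buffer="dkshab" (len 6), cursors c1@1 c2@5, authorship ......
After op 2 (delete): buffer="kshb" (len 4), cursors c1@0 c2@3, authorship ....
After op 3 (move_right): buffer="kshb" (len 4), cursors c1@1 c2@4, authorship ....
After op 4 (add_cursor(4)): buffer="kshb" (len 4), cursors c1@1 c2@4 c3@4, authorship ....
After op 5 (move_right): buffer="kshb" (len 4), cursors c1@2 c2@4 c3@4, authorship ....
After op 6 (add_cursor(4)): buffer="kshb" (len 4), cursors c1@2 c2@4 c3@4 c4@4, authorship ....
After op 7 (move_left): buffer="kshb" (len 4), cursors c1@1 c2@3 c3@3 c4@3, authorship ....
After op 8 (move_left): buffer="kshb" (len 4), cursors c1@0 c2@2 c3@2 c4@2, authorship ....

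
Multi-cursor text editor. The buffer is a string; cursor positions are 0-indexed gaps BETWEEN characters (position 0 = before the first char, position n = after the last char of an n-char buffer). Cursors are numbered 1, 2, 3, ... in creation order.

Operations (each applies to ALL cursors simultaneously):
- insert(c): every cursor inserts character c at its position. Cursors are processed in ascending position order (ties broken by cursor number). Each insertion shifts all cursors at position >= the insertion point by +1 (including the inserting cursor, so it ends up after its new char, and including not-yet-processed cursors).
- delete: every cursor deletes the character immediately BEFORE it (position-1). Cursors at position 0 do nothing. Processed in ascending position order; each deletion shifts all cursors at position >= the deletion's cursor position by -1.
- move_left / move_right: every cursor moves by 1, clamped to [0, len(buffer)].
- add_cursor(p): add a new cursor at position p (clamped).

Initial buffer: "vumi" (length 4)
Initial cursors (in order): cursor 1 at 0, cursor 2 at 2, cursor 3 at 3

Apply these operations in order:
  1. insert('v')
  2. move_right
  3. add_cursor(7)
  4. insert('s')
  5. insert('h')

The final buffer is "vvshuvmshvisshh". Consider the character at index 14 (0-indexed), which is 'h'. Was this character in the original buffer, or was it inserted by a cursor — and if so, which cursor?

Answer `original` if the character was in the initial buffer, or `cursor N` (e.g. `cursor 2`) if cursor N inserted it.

Answer: cursor 4

Derivation:
After op 1 (insert('v')): buffer="vvuvmvi" (len 7), cursors c1@1 c2@4 c3@6, authorship 1..2.3.
After op 2 (move_right): buffer="vvuvmvi" (len 7), cursors c1@2 c2@5 c3@7, authorship 1..2.3.
After op 3 (add_cursor(7)): buffer="vvuvmvi" (len 7), cursors c1@2 c2@5 c3@7 c4@7, authorship 1..2.3.
After op 4 (insert('s')): buffer="vvsuvmsviss" (len 11), cursors c1@3 c2@7 c3@11 c4@11, authorship 1.1.2.23.34
After op 5 (insert('h')): buffer="vvshuvmshvisshh" (len 15), cursors c1@4 c2@9 c3@15 c4@15, authorship 1.11.2.223.3434
Authorship (.=original, N=cursor N): 1 . 1 1 . 2 . 2 2 3 . 3 4 3 4
Index 14: author = 4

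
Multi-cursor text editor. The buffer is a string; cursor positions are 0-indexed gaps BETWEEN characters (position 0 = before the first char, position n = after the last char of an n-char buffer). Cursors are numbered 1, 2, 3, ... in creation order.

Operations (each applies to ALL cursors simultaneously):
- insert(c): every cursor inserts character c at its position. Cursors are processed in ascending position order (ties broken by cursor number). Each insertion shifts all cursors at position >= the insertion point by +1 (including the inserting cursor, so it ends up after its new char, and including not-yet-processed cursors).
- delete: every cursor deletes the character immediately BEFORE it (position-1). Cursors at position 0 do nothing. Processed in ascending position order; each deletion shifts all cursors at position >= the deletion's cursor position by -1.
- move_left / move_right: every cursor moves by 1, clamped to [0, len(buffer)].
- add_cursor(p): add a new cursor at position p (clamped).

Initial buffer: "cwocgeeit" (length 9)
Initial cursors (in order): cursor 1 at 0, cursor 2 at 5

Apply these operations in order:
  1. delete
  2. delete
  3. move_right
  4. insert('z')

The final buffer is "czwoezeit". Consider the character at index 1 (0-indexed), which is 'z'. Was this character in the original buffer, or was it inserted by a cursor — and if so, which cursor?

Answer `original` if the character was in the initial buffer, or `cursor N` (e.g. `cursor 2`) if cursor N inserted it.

After op 1 (delete): buffer="cwoceeit" (len 8), cursors c1@0 c2@4, authorship ........
After op 2 (delete): buffer="cwoeeit" (len 7), cursors c1@0 c2@3, authorship .......
After op 3 (move_right): buffer="cwoeeit" (len 7), cursors c1@1 c2@4, authorship .......
After op 4 (insert('z')): buffer="czwoezeit" (len 9), cursors c1@2 c2@6, authorship .1...2...
Authorship (.=original, N=cursor N): . 1 . . . 2 . . .
Index 1: author = 1

Answer: cursor 1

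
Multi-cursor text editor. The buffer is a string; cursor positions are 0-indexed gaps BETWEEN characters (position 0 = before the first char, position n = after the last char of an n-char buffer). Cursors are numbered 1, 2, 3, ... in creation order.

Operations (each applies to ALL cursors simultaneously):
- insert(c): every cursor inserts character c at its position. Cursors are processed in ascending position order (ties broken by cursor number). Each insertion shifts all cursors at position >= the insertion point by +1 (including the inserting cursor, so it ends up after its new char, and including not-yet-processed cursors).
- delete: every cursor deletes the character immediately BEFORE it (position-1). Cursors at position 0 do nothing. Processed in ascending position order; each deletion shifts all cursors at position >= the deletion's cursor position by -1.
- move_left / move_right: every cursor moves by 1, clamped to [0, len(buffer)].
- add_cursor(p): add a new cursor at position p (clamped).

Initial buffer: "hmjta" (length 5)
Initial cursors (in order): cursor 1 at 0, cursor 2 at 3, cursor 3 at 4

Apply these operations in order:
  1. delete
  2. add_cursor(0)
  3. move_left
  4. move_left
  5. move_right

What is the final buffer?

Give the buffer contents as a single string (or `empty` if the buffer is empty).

Answer: hma

Derivation:
After op 1 (delete): buffer="hma" (len 3), cursors c1@0 c2@2 c3@2, authorship ...
After op 2 (add_cursor(0)): buffer="hma" (len 3), cursors c1@0 c4@0 c2@2 c3@2, authorship ...
After op 3 (move_left): buffer="hma" (len 3), cursors c1@0 c4@0 c2@1 c3@1, authorship ...
After op 4 (move_left): buffer="hma" (len 3), cursors c1@0 c2@0 c3@0 c4@0, authorship ...
After op 5 (move_right): buffer="hma" (len 3), cursors c1@1 c2@1 c3@1 c4@1, authorship ...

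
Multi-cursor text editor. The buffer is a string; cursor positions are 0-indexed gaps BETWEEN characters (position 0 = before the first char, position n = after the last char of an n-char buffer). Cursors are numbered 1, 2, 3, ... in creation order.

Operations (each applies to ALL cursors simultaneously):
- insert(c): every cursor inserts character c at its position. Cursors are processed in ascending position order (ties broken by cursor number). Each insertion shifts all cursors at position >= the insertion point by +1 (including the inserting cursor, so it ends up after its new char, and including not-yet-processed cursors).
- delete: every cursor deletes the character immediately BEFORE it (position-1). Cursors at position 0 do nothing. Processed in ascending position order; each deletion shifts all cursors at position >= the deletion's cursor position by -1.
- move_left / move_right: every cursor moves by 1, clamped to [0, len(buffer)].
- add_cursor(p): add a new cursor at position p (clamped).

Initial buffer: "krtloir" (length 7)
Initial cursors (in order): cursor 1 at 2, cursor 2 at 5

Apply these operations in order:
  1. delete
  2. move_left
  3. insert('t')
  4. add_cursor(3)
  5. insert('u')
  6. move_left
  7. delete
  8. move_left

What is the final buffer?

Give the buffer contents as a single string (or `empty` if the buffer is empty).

Answer: ukuulir

Derivation:
After op 1 (delete): buffer="ktlir" (len 5), cursors c1@1 c2@3, authorship .....
After op 2 (move_left): buffer="ktlir" (len 5), cursors c1@0 c2@2, authorship .....
After op 3 (insert('t')): buffer="tkttlir" (len 7), cursors c1@1 c2@4, authorship 1..2...
After op 4 (add_cursor(3)): buffer="tkttlir" (len 7), cursors c1@1 c3@3 c2@4, authorship 1..2...
After op 5 (insert('u')): buffer="tuktutulir" (len 10), cursors c1@2 c3@5 c2@7, authorship 11..322...
After op 6 (move_left): buffer="tuktutulir" (len 10), cursors c1@1 c3@4 c2@6, authorship 11..322...
After op 7 (delete): buffer="ukuulir" (len 7), cursors c1@0 c3@2 c2@3, authorship 1.32...
After op 8 (move_left): buffer="ukuulir" (len 7), cursors c1@0 c3@1 c2@2, authorship 1.32...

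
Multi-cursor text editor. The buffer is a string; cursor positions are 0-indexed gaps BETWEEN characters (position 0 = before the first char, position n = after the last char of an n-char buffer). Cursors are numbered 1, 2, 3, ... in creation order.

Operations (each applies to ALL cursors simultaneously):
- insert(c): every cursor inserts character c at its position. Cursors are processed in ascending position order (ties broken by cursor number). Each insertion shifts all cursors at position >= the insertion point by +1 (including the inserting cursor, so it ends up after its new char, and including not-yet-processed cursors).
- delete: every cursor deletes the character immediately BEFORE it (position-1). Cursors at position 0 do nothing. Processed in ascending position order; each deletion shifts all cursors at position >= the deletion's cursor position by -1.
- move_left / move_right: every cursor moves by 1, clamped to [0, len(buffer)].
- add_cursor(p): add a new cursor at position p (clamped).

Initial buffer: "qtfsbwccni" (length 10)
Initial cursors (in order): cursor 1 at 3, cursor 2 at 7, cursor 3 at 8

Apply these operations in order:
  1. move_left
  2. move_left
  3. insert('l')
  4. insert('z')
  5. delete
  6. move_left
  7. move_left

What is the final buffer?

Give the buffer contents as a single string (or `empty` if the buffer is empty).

Answer: qltfsblwlccni

Derivation:
After op 1 (move_left): buffer="qtfsbwccni" (len 10), cursors c1@2 c2@6 c3@7, authorship ..........
After op 2 (move_left): buffer="qtfsbwccni" (len 10), cursors c1@1 c2@5 c3@6, authorship ..........
After op 3 (insert('l')): buffer="qltfsblwlccni" (len 13), cursors c1@2 c2@7 c3@9, authorship .1....2.3....
After op 4 (insert('z')): buffer="qlztfsblzwlzccni" (len 16), cursors c1@3 c2@9 c3@12, authorship .11....22.33....
After op 5 (delete): buffer="qltfsblwlccni" (len 13), cursors c1@2 c2@7 c3@9, authorship .1....2.3....
After op 6 (move_left): buffer="qltfsblwlccni" (len 13), cursors c1@1 c2@6 c3@8, authorship .1....2.3....
After op 7 (move_left): buffer="qltfsblwlccni" (len 13), cursors c1@0 c2@5 c3@7, authorship .1....2.3....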